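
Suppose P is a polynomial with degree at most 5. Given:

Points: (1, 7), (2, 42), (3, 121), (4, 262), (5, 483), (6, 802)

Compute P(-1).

-3

First differences: 35, 79, 141, 221, 319. Second differences: 44, 62, 80, 98. Third differences: 18, 18, 18.
Level-3 differences are constant, so P has degree 3.
Fitting a degree-3 polynomial gives P(n) = 3n³ + 4n² + 2n - 2.
Then P(-1) = -3.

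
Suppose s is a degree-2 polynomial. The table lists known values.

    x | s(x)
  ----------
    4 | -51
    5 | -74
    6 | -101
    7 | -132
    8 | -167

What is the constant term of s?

1

Write s(x) = ax² + bx + c; the 5 given values yield a linear system in the 3 coefficients.
Solving, s(x) = -2x² - 5x + 1.
The constant term is s(0) = 1.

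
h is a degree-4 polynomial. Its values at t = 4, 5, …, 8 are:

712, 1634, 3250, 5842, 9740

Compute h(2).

Write h(t) = at^4 + bt³ + ct² + dt + e; the 5 given values yield a linear system in the 5 coefficients.
Solving, h(t) = 2t^4 + 3t³ + t + 4.
Then h(2) = 62.

62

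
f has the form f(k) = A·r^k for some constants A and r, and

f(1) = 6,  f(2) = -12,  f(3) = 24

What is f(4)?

-48

Consecutive ratio: -12/6 = -2, and 24/(-12) = -2, so r = -2.
Then A·(-2)^1 = 6 gives A = -3, and f(k) = -3·(-2)^k.
f(4) = -3·(-2)^4 = -48.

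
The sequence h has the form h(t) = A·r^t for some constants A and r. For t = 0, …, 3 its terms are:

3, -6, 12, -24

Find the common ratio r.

Consecutive ratio: -6/3 = -2, and 12/(-6) = -2, so r = -2.
Then A·(-2)^0 = 3 gives A = 3, and h(t) = 3·(-2)^t.

-2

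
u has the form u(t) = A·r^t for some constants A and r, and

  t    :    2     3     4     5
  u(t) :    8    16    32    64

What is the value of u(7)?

256

Consecutive ratio: 16/8 = 2, and 32/16 = 2, so r = 2.
Then A·2^2 = 8 gives A = 2, and u(t) = 2·2^t.
u(7) = 2·2^7 = 256.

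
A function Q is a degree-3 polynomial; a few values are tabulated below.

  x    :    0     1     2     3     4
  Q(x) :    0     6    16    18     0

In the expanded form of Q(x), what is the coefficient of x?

0

First differences: 6, 10, 2, -18. Second differences: 4, -8, -20. Third differences: -12, -12.
Level-3 differences are constant, so Q has degree 3.
Fitting a degree-3 polynomial gives Q(x) = -2x³ + 8x².
The coefficient of x is 0.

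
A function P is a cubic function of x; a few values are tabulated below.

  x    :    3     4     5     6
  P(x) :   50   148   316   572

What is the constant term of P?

Write P(x) = ax³ + bx² + cx + d; the 4 given values yield a linear system in the 4 coefficients.
Solving, P(x) = 3x³ - x² - 6x - 4.
The constant term is P(0) = -4.

-4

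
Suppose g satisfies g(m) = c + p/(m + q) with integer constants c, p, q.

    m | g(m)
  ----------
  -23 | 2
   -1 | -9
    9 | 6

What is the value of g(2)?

27

(g(m) − c)(m + q) = p for each data point; the three points give a linear system in c and q, then p follows.
Solving: c = 3, q = -1, p = 24, so g(m) = 3 + 24/(m − 1).
Then g(2) = 3 + 24/1 = 27.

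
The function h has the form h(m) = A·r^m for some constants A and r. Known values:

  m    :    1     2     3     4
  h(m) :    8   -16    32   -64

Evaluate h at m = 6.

Consecutive ratio: -16/8 = -2, and 32/(-16) = -2, so r = -2.
Then A·(-2)^1 = 8 gives A = -4, and h(m) = -4·(-2)^m.
h(6) = -4·(-2)^6 = -256.

-256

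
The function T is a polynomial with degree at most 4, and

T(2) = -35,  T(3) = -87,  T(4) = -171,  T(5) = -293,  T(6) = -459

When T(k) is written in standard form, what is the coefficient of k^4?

0

First differences: -52, -84, -122, -166. Second differences: -32, -38, -44. Third differences: -6, -6.
Level-3 differences are constant, so T has degree 3.
Fitting a degree-3 polynomial gives T(k) = -k³ - 7k² + 2k - 3.
The coefficient of k^4 is 0.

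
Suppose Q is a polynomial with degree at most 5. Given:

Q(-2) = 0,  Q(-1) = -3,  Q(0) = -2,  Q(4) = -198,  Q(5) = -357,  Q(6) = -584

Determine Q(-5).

153

Write Q(k) = ak^5 + bk^4 + ck³ + dk² + ek + p; the 6 given values yield a linear system in the 6 coefficients.
Solving, the top 2 coefficients vanish, and Q(k) = -2k³ - 4k² - k - 2.
Then Q(-5) = 153.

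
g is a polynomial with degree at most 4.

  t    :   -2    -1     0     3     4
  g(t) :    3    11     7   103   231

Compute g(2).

Write g(t) = at^4 + bt³ + ct² + dt + e; the 5 given values yield a linear system in the 5 coefficients.
Solving, the leading coefficient vanishes, and g(t) = 3t³ + 3t² - 4t + 7.
Then g(2) = 35.

35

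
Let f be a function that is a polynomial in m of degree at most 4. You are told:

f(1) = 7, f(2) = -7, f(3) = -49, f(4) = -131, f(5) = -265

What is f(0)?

5

Write f(m) = am^4 + bm³ + cm² + dm + e; the 5 given values yield a linear system in the 5 coefficients.
Solving, the leading coefficient vanishes, and f(m) = -2m³ - 2m² + 6m + 5.
Then f(0) = 5.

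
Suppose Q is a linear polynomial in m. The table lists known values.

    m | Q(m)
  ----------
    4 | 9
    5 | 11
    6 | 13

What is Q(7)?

15

Write Q(m) = am + b; the 3 given values yield a linear system in the 2 coefficients.
Solving, Q(m) = 2m + 1.
Then Q(7) = 15.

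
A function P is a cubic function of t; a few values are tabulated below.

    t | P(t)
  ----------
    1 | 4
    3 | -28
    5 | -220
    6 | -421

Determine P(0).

Write P(t) = at³ + bt² + ct + d; the 4 given values yield a linear system in the 4 coefficients.
Solving, P(t) = -3t³ + 7t² - 5t + 5.
Then P(0) = 5.

5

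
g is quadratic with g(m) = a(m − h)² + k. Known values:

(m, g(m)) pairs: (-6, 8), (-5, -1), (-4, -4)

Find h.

First differences -9, -3; second difference 6 = 2a, so a = 3.
Expanding, the m-coefficient is −2ah = -6h; matching it to the data gives h = -4, and then k = -4.
So g(m) = 3(m + 4)² − 4.
Hence h = -4.

-4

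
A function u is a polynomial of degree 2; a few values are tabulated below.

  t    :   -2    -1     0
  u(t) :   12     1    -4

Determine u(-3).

29

Write u(t) = at² + bt + c; the 3 given values yield a linear system in the 3 coefficients.
Solving, u(t) = 3t² - 2t - 4.
Then u(-3) = 29.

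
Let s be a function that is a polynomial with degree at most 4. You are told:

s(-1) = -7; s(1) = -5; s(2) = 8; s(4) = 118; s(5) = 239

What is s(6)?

Write s(k) = ak^4 + bk³ + ck² + dk + e; the 5 given values yield a linear system in the 5 coefficients.
Solving, the leading coefficient vanishes, and s(k) = 2k³ - k - 6.
Then s(6) = 420.

420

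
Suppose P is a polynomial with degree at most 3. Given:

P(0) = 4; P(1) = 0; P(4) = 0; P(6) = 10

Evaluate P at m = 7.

Write P(m) = am³ + bm² + cm + d; the 4 given values yield a linear system in the 4 coefficients.
Solving, the leading coefficient vanishes, and P(m) = m² - 5m + 4.
Then P(7) = 18.

18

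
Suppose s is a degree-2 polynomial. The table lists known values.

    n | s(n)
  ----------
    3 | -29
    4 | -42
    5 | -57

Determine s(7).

-93

Write s(n) = an² + bn + c; the 3 given values yield a linear system in the 3 coefficients.
Solving, s(n) = -n² - 6n - 2.
Then s(7) = -93.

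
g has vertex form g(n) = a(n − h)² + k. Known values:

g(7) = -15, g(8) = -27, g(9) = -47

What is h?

6

First differences -12, -20; second difference -8 = 2a, so a = -4.
Expanding, the n-coefficient is −2ah = 8h; matching it to the data gives h = 6, and then k = -11.
So g(n) = -4(n − 6)² − 11.
Hence h = 6.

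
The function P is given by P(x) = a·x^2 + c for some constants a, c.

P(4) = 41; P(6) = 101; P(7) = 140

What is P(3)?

From P(4) = 41 and P(6) = 101: 16a + c = 41 and 36a + c = 101.
Subtracting: 20a = 60, so a = 3; then c = 41 − 3·16 = -7.
So P(x) = 3x² − 7, and P(3) = 20.

20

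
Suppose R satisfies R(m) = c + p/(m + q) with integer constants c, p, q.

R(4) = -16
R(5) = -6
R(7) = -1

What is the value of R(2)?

(R(m) − c)(m + q) = p for each data point; the three points give a linear system in c and q, then p follows.
Solving: c = 4, q = -3, p = -20, so R(m) = 4 − 20/(m − 3).
Then R(2) = 4 − 20/(-1) = 24.

24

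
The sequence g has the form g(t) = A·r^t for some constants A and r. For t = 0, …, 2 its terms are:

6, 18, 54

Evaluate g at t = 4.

486

Consecutive ratio: 18/6 = 3, and 54/18 = 3, so r = 3.
Then A·3^0 = 6 gives A = 6, and g(t) = 6·3^t.
g(4) = 6·3^4 = 486.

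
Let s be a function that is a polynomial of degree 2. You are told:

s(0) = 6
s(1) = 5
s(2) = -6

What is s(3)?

Write s(k) = ak² + bk + c; the 3 given values yield a linear system in the 3 coefficients.
Solving, s(k) = -5k² + 4k + 6.
Then s(3) = -27.

-27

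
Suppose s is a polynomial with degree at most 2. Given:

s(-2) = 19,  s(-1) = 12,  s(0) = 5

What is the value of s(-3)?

Write s(k) = ak² + bk + c; the 3 given values yield a linear system in the 3 coefficients.
Solving, the leading coefficient vanishes, and s(k) = -7k + 5.
Then s(-3) = 26.

26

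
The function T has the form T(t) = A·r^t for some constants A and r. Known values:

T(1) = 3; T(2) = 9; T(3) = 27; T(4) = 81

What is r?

3

Consecutive ratio: 9/3 = 3, and 27/9 = 3, so r = 3.
Then A·3^1 = 3 gives A = 1, and T(t) = 1·3^t.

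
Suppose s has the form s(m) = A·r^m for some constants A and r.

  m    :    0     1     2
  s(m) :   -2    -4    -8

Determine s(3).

-16

Consecutive ratio: -4/(-2) = 2, and -8/(-4) = 2, so r = 2.
Then A·2^0 = -2 gives A = -2, and s(m) = -2·2^m.
s(3) = -2·2^3 = -16.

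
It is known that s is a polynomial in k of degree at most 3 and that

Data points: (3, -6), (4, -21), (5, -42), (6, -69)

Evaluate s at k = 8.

-141

Write s(k) = ak³ + bk² + ck + d; the 4 given values yield a linear system in the 4 coefficients.
Solving, the leading coefficient vanishes, and s(k) = -3k² + 6k + 3.
Then s(8) = -141.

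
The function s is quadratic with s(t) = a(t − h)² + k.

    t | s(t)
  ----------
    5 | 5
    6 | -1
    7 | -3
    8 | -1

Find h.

7

First differences -6, -2, 2; second difference 4 = 2a, so a = 2.
Expanding, the t-coefficient is −2ah = -4h; matching it to the data gives h = 7, and then k = -3.
So s(t) = 2(t − 7)² − 3.
Hence h = 7.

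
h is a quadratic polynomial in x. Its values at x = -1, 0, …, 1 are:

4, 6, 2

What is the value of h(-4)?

Write h(x) = ax² + bx + c; the 3 given values yield a linear system in the 3 coefficients.
Solving, h(x) = -3x² - x + 6.
Then h(-4) = -38.

-38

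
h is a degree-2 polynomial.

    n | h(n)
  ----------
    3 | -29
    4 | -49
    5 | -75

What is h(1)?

-7

Write h(n) = an² + bn + c; the 3 given values yield a linear system in the 3 coefficients.
Solving, h(n) = -3n² + n - 5.
Then h(1) = -7.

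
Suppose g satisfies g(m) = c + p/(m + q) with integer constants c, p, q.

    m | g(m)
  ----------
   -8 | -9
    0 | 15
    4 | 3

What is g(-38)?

-4

(g(m) − c)(m + q) = p for each data point; the three points give a linear system in c and q, then p follows.
Solving: c = -3, q = 2, p = 36, so g(m) = -3 + 36/(m + 2).
Then g(-38) = -3 + 36/(-36) = -4.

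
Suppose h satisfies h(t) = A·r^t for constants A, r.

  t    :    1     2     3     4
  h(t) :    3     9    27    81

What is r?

Consecutive ratio: 9/3 = 3, and 27/9 = 3, so r = 3.
Then A·3^1 = 3 gives A = 1, and h(t) = 1·3^t.

3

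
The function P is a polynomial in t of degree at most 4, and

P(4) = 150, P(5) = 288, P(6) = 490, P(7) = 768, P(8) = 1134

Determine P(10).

First differences: 138, 202, 278, 366. Second differences: 64, 76, 88. Third differences: 12, 12.
Level-3 differences are constant, so P has degree 3.
Fitting a degree-3 polynomial gives P(t) = 2t³ + 2t² - 2t - 2.
Then P(10) = 2178.

2178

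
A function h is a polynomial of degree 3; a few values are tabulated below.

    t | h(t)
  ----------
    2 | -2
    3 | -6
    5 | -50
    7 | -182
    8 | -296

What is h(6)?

-102

Write h(t) = at³ + bt² + ct + d; the 5 given values yield a linear system in the 4 coefficients.
Solving, h(t) = -t³ + 4t² - 5t.
Then h(6) = -102.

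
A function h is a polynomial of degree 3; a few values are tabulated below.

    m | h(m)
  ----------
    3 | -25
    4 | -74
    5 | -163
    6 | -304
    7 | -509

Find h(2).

-4

First differences: -49, -89, -141, -205. Second differences: -40, -52, -64. Third differences: -12, -12.
Level-3 differences are constant, so h has degree 3.
Fitting a degree-3 polynomial gives h(m) = -2m³ + 4m² - 3m + 2.
Then h(2) = -4.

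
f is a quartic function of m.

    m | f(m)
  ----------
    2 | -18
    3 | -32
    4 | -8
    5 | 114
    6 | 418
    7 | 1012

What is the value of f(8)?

2028

First differences: -14, 24, 122, 304, 594. Second differences: 38, 98, 182, 290. Third differences: 60, 84, 108. Fourth differences: 24, 24.
Level-4 differences are constant, so f has degree 4.
Extending the table by one column gives the next first difference 1016, so f(8) = 1012 + 1016 = 2028.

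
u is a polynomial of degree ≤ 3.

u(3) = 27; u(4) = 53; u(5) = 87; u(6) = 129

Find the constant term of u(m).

-3

Write u(m) = am³ + bm² + cm + d; the 4 given values yield a linear system in the 4 coefficients.
Solving, the leading coefficient vanishes, and u(m) = 4m² - 2m - 3.
The constant term is u(0) = -3.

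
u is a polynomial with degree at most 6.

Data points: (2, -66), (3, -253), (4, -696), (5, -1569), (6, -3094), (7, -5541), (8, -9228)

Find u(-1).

-21

Write u(n) = an^6 + bn^5 + cn^4 + dn³ + en² + pn + q; the 7 given values yield a linear system in the 7 coefficients.
Solving, the top 2 coefficients vanish, and u(n) = -2n^4 - n³ - 9n² + 7n - 4.
Then u(-1) = -21.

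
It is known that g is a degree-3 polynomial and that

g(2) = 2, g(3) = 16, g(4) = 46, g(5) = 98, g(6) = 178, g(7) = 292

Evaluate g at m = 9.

Write g(m) = am³ + bm² + cm + d; the 6 given values yield a linear system in the 4 coefficients.
Solving, g(m) = m³ - m² - 2.
Then g(9) = 646.

646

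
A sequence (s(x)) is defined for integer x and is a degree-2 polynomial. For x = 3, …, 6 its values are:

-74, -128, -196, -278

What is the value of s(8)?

-484

Write s(x) = ax² + bx + c; the 4 given values yield a linear system in the 3 coefficients.
Solving, s(x) = -7x² - 5x + 4.
Then s(8) = -484.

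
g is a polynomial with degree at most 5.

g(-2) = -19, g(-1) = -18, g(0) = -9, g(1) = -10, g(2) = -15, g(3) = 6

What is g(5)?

366

First differences: 1, 9, -1, -5, 21. Second differences: 8, -10, -4, 26. Third differences: -18, 6, 30. Fourth differences: 24, 24.
Level-4 differences are constant, so g has degree 4.
Fitting a degree-4 polynomial gives g(k) = k^4 - k³ - 6k² + 5k - 9.
Then g(5) = 366.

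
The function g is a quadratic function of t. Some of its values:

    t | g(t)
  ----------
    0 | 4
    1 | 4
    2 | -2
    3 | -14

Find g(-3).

-32

First differences: 0, -6, -12. Second differences: -6, -6.
Level-2 differences are constant, so g has degree 2.
Fitting a degree-2 polynomial gives g(t) = -3t² + 3t + 4.
Then g(-3) = -32.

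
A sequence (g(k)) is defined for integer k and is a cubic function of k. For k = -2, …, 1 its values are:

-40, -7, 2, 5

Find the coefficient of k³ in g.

3

Write g(k) = ak³ + bk² + ck + d; the 4 given values yield a linear system in the 4 coefficients.
Solving, g(k) = 3k³ - 3k² + 3k + 2.
The coefficient of k³ is 3.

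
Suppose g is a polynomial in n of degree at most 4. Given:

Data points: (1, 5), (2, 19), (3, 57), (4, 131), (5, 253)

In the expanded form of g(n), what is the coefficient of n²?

0

First differences: 14, 38, 74, 122. Second differences: 24, 36, 48. Third differences: 12, 12.
Level-3 differences are constant, so g has degree 3.
Fitting a degree-3 polynomial gives g(n) = 2n³ + 3.
The coefficient of n² is 0.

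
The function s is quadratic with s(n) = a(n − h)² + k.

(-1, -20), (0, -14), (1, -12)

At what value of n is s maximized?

1

First differences 6, 2; second difference -4 = 2a, so a = -2.
Expanding, the n-coefficient is −2ah = 4h; matching it to the data gives h = 1, and then k = -12.
So s(n) = -2(n − 1)² − 12.
Hence h = 1.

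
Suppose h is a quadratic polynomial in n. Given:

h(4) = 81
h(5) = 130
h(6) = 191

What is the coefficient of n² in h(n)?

6

Write h(n) = an² + bn + c; the 3 given values yield a linear system in the 3 coefficients.
Solving, h(n) = 6n² - 5n + 5.
The coefficient of n² is 6.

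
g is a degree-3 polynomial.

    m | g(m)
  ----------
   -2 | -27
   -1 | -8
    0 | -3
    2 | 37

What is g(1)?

Write g(m) = am³ + bm² + cm + d; the 4 given values yield a linear system in the 4 coefficients.
Solving, g(m) = 3m³ + 2m² + 4m - 3.
Then g(1) = 6.

6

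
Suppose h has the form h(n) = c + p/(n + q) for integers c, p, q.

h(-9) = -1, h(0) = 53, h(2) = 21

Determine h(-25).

(h(n) − c)(n + q) = p for each data point; the three points give a linear system in c and q, then p follows.
Solving: c = 5, q = 1, p = 48, so h(n) = 5 + 48/(n + 1).
Then h(-25) = 5 + 48/(-24) = 3.

3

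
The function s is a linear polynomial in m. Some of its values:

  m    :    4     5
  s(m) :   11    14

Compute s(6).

Write s(m) = am + b; the 2 given values yield a linear system in the 2 coefficients.
Solving, s(m) = 3m - 1.
Then s(6) = 17.

17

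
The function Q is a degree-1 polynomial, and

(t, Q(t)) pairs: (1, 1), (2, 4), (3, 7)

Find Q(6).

First differences: 3, 3.
Level-1 differences are constant, so Q has degree 1.
Fitting a degree-1 polynomial gives Q(t) = 3t - 2.
Then Q(6) = 16.

16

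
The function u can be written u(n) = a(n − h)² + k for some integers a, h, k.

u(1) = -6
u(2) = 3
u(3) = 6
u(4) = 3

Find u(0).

First differences 9, 3, -3; second difference -6 = 2a, so a = -3.
Expanding, the n-coefficient is −2ah = 6h; matching it to the data gives h = 3, and then k = 6.
So u(n) = -3(n − 3)² + 6.
u(0) = -3·(-3)² + 6 = -21.

-21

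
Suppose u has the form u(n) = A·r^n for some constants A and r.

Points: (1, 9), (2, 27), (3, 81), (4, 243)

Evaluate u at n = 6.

Consecutive ratio: 27/9 = 3, and 81/27 = 3, so r = 3.
Then A·3^1 = 9 gives A = 3, and u(n) = 3·3^n.
u(6) = 3·3^6 = 2187.

2187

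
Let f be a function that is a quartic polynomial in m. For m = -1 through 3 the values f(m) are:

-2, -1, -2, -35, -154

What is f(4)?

Write f(m) = am^4 + bm³ + cm² + dm + e; the 5 given values yield a linear system in the 5 coefficients.
Solving, f(m) = -m^4 - 3m³ + 3m - 1.
Then f(4) = -437.

-437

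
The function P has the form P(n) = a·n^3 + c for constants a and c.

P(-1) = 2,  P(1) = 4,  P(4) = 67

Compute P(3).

30

From P(-1) = 2 and P(1) = 4: -1a + c = 2 and 1a + c = 4.
Subtracting: 2a = 2, so a = 1; then c = 2 − 1·(-1) = 3.
So P(n) = 1n³ + 3, and P(3) = 30.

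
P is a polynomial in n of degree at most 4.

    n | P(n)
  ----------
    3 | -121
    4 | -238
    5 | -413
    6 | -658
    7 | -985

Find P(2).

-50

First differences: -117, -175, -245, -327. Second differences: -58, -70, -82. Third differences: -12, -12.
Level-3 differences are constant, so P has degree 3.
Fitting a degree-3 polynomial gives P(n) = -2n³ - 5n² - 8n + 2.
Then P(2) = -50.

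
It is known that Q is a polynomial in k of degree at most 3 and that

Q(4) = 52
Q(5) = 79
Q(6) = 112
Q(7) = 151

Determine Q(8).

196

Write Q(k) = ak³ + bk² + ck + d; the 4 given values yield a linear system in the 4 coefficients.
Solving, the leading coefficient vanishes, and Q(k) = 3k² + 4.
Then Q(8) = 196.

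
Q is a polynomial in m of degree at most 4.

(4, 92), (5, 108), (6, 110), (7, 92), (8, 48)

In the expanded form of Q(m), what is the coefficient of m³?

First differences: 16, 2, -18, -44. Second differences: -14, -20, -26. Third differences: -6, -6.
Level-3 differences are constant, so Q has degree 3.
Fitting a degree-3 polynomial gives Q(m) = -m³ + 8m² + 5m + 8.
The coefficient of m³ is -1.

-1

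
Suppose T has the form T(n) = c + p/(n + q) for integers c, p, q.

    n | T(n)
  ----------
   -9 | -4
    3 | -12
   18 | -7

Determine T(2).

-15

(T(n) − c)(n + q) = p for each data point; the three points give a linear system in c and q, then p follows.
Solving: c = -6, q = 0, p = -18, so T(n) = -6 − 18/(n + 0).
Then T(2) = -6 − 18/2 = -15.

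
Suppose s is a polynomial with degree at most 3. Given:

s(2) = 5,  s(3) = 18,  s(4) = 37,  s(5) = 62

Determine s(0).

Write s(k) = ak³ + bk² + ck + d; the 4 given values yield a linear system in the 4 coefficients.
Solving, the leading coefficient vanishes, and s(k) = 3k² - 2k - 3.
Then s(0) = -3.

-3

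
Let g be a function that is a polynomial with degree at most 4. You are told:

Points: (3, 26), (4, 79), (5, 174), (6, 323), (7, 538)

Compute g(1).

Write g(m) = am^4 + bm³ + cm² + dm + e; the 5 given values yield a linear system in the 5 coefficients.
Solving, the leading coefficient vanishes, and g(m) = 2m³ - 3m² - 1.
Then g(1) = -2.

-2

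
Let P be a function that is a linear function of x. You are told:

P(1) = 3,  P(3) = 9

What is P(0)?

Write P(x) = ax + b; the 2 given values yield a linear system in the 2 coefficients.
Solving, P(x) = 3x.
Then P(0) = 0.

0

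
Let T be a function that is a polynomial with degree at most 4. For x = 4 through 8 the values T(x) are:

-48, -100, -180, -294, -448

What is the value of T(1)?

0

First differences: -52, -80, -114, -154. Second differences: -28, -34, -40. Third differences: -6, -6.
Level-3 differences are constant, so T has degree 3.
Fitting a degree-3 polynomial gives T(x) = -x³ + x².
Then T(1) = 0.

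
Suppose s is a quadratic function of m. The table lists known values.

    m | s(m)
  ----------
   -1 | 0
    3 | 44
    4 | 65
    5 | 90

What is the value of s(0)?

Write s(m) = am² + bm + c; the 4 given values yield a linear system in the 3 coefficients.
Solving, s(m) = 2m² + 7m + 5.
Then s(0) = 5.

5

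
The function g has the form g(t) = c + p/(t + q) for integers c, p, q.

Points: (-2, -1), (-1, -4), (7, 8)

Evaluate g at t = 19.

6

(g(t) − c)(t + q) = p for each data point; the three points give a linear system in c and q, then p follows.
Solving: c = 5, q = -1, p = 18, so g(t) = 5 + 18/(t − 1).
Then g(19) = 5 + 18/18 = 6.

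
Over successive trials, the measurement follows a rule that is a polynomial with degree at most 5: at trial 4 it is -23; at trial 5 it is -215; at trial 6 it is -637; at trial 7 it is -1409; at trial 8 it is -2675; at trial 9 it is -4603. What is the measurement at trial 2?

31

Write the value at k as f(k).
Write f(k) = ak^5 + bk^4 + ck³ + dk² + ek + p; the 6 given values yield a linear system in the 6 coefficients.
Solving, the leading coefficient vanishes, and f(k) = -k^4 + 2k³ + 6k² + k + 5.
Then f(2) = 31.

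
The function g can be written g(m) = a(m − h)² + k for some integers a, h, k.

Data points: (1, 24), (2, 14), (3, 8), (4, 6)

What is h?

First differences -10, -6, -2; second difference 4 = 2a, so a = 2.
Expanding, the m-coefficient is −2ah = -4h; matching it to the data gives h = 4, and then k = 6.
So g(m) = 2(m − 4)² + 6.
Hence h = 4.

4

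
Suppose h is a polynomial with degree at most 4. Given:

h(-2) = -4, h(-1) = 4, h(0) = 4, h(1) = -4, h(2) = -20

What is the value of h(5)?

-116

Write h(t) = at^4 + bt³ + ct² + dt + e; the 5 given values yield a linear system in the 5 coefficients.
Solving, the top 2 coefficients vanish, and h(t) = -4t² - 4t + 4.
Then h(5) = -116.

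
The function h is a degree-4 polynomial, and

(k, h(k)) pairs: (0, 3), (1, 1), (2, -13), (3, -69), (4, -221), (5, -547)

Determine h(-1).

First differences: -2, -14, -56, -152, -326. Second differences: -12, -42, -96, -174. Third differences: -30, -54, -78. Fourth differences: -24, -24.
Level-4 differences are constant, so h has degree 4.
Fitting a degree-4 polynomial gives h(k) = -k^4 + k³ - 2k² + 3.
Then h(-1) = -1.

-1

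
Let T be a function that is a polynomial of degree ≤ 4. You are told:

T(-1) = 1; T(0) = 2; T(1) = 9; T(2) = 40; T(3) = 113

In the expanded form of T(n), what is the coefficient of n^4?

First differences: 1, 7, 31, 73. Second differences: 6, 24, 42. Third differences: 18, 18.
Level-3 differences are constant, so T has degree 3.
Fitting a degree-3 polynomial gives T(n) = 3n³ + 3n² + n + 2.
The coefficient of n^4 is 0.

0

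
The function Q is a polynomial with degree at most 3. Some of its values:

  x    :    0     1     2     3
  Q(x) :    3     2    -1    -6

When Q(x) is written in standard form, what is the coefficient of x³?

First differences: -1, -3, -5. Second differences: -2, -2.
Level-2 differences are constant, so Q has degree 2.
Fitting a degree-2 polynomial gives Q(x) = -x² + 3.
The coefficient of x³ is 0.

0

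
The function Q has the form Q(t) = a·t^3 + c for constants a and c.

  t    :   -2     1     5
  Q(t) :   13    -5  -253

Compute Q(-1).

From Q(-2) = 13 and Q(1) = -5: -8a + c = 13 and 1a + c = -5.
Subtracting: 9a = -18, so a = -2; then c = 13 − (-2)·(-8) = -3.
So Q(t) = -2t³ − 3, and Q(-1) = -1.

-1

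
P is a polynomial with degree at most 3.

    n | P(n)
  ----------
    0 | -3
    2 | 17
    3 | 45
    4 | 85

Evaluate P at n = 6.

201

Write P(n) = an³ + bn² + cn + d; the 4 given values yield a linear system in the 4 coefficients.
Solving, the leading coefficient vanishes, and P(n) = 6n² - 2n - 3.
Then P(6) = 201.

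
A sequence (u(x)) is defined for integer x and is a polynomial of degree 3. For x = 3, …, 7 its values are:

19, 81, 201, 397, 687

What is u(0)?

1

First differences: 62, 120, 196, 290. Second differences: 58, 76, 94. Third differences: 18, 18.
Level-3 differences are constant, so u has degree 3.
Fitting a degree-3 polynomial gives u(x) = 3x³ - 7x² + 1.
The constant term is u(0) = 1.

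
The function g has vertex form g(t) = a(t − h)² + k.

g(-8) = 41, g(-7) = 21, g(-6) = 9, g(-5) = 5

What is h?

First differences -20, -12, -4; second difference 8 = 2a, so a = 4.
Expanding, the t-coefficient is −2ah = -8h; matching it to the data gives h = -5, and then k = 5.
So g(t) = 4(t + 5)² + 5.
Hence h = -5.

-5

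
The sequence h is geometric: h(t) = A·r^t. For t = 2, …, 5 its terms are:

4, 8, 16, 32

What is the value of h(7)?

Consecutive ratio: 8/4 = 2, and 16/8 = 2, so r = 2.
Then A·2^2 = 4 gives A = 1, and h(t) = 1·2^t.
h(7) = 1·2^7 = 128.

128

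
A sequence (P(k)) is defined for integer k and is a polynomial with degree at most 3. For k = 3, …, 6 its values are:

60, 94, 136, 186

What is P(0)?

6

First differences: 34, 42, 50. Second differences: 8, 8.
Level-2 differences are constant, so P has degree 2.
Fitting a degree-2 polynomial gives P(k) = 4k² + 6k + 6.
Then P(0) = 6.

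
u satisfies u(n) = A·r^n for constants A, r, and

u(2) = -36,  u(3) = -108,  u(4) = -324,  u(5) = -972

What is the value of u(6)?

Consecutive ratio: -108/(-36) = 3, and -324/(-108) = 3, so r = 3.
Then A·3^2 = -36 gives A = -4, and u(n) = -4·3^n.
u(6) = -4·3^6 = -2916.

-2916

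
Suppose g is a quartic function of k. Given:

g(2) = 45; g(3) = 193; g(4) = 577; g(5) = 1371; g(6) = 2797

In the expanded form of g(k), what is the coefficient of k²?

-1

Write g(k) = ak^4 + bk³ + ck² + dk + e; the 5 given values yield a linear system in the 5 coefficients.
Solving, g(k) = 2k^4 + k³ - k² + 4k + 1.
The coefficient of k² is -1.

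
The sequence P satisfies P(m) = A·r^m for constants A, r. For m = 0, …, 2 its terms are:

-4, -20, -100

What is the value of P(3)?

Consecutive ratio: -20/(-4) = 5, and -100/(-20) = 5, so r = 5.
Then A·5^0 = -4 gives A = -4, and P(m) = -4·5^m.
P(3) = -4·5^3 = -500.

-500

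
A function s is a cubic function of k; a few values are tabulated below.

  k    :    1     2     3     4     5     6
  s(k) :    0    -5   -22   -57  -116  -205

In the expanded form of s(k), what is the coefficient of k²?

0

First differences: -5, -17, -35, -59, -89. Second differences: -12, -18, -24, -30. Third differences: -6, -6, -6.
Level-3 differences are constant, so s has degree 3.
Fitting a degree-3 polynomial gives s(k) = -k³ + 2k - 1.
The coefficient of k² is 0.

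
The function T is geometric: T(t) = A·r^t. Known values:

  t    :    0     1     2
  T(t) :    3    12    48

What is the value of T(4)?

Consecutive ratio: 12/3 = 4, and 48/12 = 4, so r = 4.
Then A·4^0 = 3 gives A = 3, and T(t) = 3·4^t.
T(4) = 3·4^4 = 768.

768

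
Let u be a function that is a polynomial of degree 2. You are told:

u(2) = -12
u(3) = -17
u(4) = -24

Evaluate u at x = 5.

Write u(x) = ax² + bx + c; the 3 given values yield a linear system in the 3 coefficients.
Solving, u(x) = -x² - 8.
Then u(5) = -33.

-33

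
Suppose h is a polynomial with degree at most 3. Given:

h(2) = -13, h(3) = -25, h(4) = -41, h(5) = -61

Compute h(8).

First differences: -12, -16, -20. Second differences: -4, -4.
Level-2 differences are constant, so h has degree 2.
Fitting a degree-2 polynomial gives h(n) = -2n² - 2n - 1.
Then h(8) = -145.

-145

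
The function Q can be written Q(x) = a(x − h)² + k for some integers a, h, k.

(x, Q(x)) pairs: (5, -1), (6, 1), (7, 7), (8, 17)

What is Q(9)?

31

First differences 2, 6, 10; second difference 4 = 2a, so a = 2.
Expanding, the x-coefficient is −2ah = -4h; matching it to the data gives h = 5, and then k = -1.
So Q(x) = 2(x − 5)² − 1.
Q(9) = 2·4² − 1 = 31.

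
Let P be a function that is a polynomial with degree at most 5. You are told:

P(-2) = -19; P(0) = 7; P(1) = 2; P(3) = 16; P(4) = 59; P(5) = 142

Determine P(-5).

-328

Write P(k) = ak^5 + bk^4 + ck³ + dk² + ek + p; the 6 given values yield a linear system in the 6 coefficients.
Solving, the top 2 coefficients vanish, and P(k) = 2k³ - 4k² - 3k + 7.
Then P(-5) = -328.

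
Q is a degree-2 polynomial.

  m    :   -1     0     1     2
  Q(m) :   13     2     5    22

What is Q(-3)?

Write Q(m) = am² + bm + c; the 4 given values yield a linear system in the 3 coefficients.
Solving, Q(m) = 7m² - 4m + 2.
Then Q(-3) = 77.

77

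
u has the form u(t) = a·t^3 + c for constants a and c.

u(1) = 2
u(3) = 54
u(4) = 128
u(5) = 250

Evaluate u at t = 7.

From u(1) = 2 and u(3) = 54: 1a + c = 2 and 27a + c = 54.
Subtracting: 26a = 52, so a = 2; then c = 2 − 2·1 = 0.
So u(t) = 2t³ + 0, and u(7) = 686.

686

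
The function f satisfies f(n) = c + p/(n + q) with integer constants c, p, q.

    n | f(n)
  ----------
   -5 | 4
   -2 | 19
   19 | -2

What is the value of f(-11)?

1

(f(n) − c)(n + q) = p for each data point; the three points give a linear system in c and q, then p follows.
Solving: c = -1, q = 1, p = -20, so f(n) = -1 − 20/(n + 1).
Then f(-11) = -1 − 20/(-10) = 1.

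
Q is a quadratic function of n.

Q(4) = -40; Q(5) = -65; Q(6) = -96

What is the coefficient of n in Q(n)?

Write Q(n) = an² + bn + c; the 3 given values yield a linear system in the 3 coefficients.
Solving, Q(n) = -3n² + 2n.
The coefficient of n is 2.

2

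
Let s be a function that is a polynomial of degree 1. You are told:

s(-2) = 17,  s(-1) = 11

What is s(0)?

5

Write s(k) = ak + b; the 2 given values yield a linear system in the 2 coefficients.
Solving, s(k) = -6k + 5.
Then s(0) = 5.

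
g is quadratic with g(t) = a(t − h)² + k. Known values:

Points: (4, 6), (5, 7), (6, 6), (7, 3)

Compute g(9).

First differences 1, -1, -3; second difference -2 = 2a, so a = -1.
Expanding, the t-coefficient is −2ah = 2h; matching it to the data gives h = 5, and then k = 7.
So g(t) = -1(t − 5)² + 7.
g(9) = -1·4² + 7 = -9.

-9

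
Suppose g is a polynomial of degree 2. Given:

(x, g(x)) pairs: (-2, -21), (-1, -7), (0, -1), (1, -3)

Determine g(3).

First differences: 14, 6, -2. Second differences: -8, -8.
Level-2 differences are constant, so g has degree 2.
Fitting a degree-2 polynomial gives g(x) = -4x² + 2x - 1.
Then g(3) = -31.

-31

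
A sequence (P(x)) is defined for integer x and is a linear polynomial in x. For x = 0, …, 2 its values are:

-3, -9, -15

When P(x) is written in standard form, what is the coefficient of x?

Write P(x) = ax + b; the 3 given values yield a linear system in the 2 coefficients.
Solving, P(x) = -6x - 3.
The coefficient of x is -6.

-6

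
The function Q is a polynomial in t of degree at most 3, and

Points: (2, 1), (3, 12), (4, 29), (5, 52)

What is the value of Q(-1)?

4

Write Q(t) = at³ + bt² + ct + d; the 4 given values yield a linear system in the 4 coefficients.
Solving, the leading coefficient vanishes, and Q(t) = 3t² - 4t - 3.
Then Q(-1) = 4.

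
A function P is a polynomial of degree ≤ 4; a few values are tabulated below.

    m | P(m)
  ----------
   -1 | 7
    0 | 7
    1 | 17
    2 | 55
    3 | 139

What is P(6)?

First differences: 0, 10, 38, 84. Second differences: 10, 28, 46. Third differences: 18, 18.
Level-3 differences are constant, so P has degree 3.
Fitting a degree-3 polynomial gives P(m) = 3m³ + 5m² + 2m + 7.
Then P(6) = 847.

847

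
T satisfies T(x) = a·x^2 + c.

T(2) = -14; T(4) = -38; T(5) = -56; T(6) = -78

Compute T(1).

From T(2) = -14 and T(4) = -38: 4a + c = -14 and 16a + c = -38.
Subtracting: 12a = -24, so a = -2; then c = -14 − (-2)·4 = -6.
So T(x) = -2x² − 6, and T(1) = -8.

-8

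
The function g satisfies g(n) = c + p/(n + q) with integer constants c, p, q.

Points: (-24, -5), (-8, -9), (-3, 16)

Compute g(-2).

(g(n) − c)(n + q) = p for each data point; the three points give a linear system in c and q, then p follows.
Solving: c = -4, q = 4, p = 20, so g(n) = -4 + 20/(n + 4).
Then g(-2) = -4 + 20/2 = 6.

6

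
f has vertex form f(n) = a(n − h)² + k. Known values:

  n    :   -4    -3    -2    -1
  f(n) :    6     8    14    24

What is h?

-4

First differences 2, 6, 10; second difference 4 = 2a, so a = 2.
Expanding, the n-coefficient is −2ah = -4h; matching it to the data gives h = -4, and then k = 6.
So f(n) = 2(n + 4)² + 6.
Hence h = -4.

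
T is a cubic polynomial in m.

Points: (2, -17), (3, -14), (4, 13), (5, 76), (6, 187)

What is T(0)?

1

First differences: 3, 27, 63, 111. Second differences: 24, 36, 48. Third differences: 12, 12.
Level-3 differences are constant, so T has degree 3.
Fitting a degree-3 polynomial gives T(m) = 2m³ - 6m² - 5m + 1.
The constant term is T(0) = 1.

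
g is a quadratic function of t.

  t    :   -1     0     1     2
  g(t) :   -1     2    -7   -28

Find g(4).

-106

First differences: 3, -9, -21. Second differences: -12, -12.
Level-2 differences are constant, so g has degree 2.
Fitting a degree-2 polynomial gives g(t) = -6t² - 3t + 2.
Then g(4) = -106.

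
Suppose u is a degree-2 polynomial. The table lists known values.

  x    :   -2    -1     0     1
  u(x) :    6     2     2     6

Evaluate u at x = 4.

42

Write u(x) = ax² + bx + c; the 4 given values yield a linear system in the 3 coefficients.
Solving, u(x) = 2x² + 2x + 2.
Then u(4) = 42.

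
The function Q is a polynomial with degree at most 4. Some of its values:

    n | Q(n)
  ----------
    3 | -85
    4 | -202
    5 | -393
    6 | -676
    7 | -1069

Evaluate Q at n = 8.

First differences: -117, -191, -283, -393. Second differences: -74, -92, -110. Third differences: -18, -18.
Level-3 differences are constant, so Q has degree 3.
Fitting a degree-3 polynomial gives Q(n) = -3n³ - n² + n + 2.
Then Q(8) = -1590.

-1590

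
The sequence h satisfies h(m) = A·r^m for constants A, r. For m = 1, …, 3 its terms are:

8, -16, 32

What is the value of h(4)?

Consecutive ratio: -16/8 = -2, and 32/(-16) = -2, so r = -2.
Then A·(-2)^1 = 8 gives A = -4, and h(m) = -4·(-2)^m.
h(4) = -4·(-2)^4 = -64.

-64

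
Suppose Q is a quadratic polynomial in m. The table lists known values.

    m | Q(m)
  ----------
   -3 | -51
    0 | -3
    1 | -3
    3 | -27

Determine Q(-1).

-11

Write Q(m) = am² + bm + c; the 4 given values yield a linear system in the 3 coefficients.
Solving, Q(m) = -4m² + 4m - 3.
Then Q(-1) = -11.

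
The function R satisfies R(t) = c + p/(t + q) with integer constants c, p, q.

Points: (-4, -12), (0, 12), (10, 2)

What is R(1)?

(R(t) − c)(t + q) = p for each data point; the three points give a linear system in c and q, then p follows.
Solving: c = 0, q = 2, p = 24, so R(t) = 24/(t + 2).
Then R(1) = 0 + 24/3 = 8.

8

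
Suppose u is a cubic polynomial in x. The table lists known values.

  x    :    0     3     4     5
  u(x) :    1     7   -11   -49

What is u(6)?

Write u(x) = ax³ + bx² + cx + d; the 4 given values yield a linear system in the 4 coefficients.
Solving, u(x) = -x³ + 2x² + 5x + 1.
Then u(6) = -113.

-113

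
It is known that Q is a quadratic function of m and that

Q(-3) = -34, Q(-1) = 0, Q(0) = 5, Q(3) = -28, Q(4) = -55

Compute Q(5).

Write Q(m) = am² + bm + c; the 5 given values yield a linear system in the 3 coefficients.
Solving, Q(m) = -4m² + m + 5.
Then Q(5) = -90.

-90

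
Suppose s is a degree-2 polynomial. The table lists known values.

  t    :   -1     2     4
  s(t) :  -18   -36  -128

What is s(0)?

-8

Write s(t) = at² + bt + c; the 3 given values yield a linear system in the 3 coefficients.
Solving, s(t) = -8t² + 2t - 8.
The constant term is s(0) = -8.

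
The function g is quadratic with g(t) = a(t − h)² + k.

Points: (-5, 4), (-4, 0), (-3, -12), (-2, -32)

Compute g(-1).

First differences -4, -12, -20; second difference -8 = 2a, so a = -4.
Expanding, the t-coefficient is −2ah = 8h; matching it to the data gives h = -5, and then k = 4.
So g(t) = -4(t + 5)² + 4.
g(-1) = -4·4² + 4 = -60.

-60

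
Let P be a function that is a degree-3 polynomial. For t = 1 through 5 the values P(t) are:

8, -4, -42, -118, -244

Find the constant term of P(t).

6

First differences: -12, -38, -76, -126. Second differences: -26, -38, -50. Third differences: -12, -12.
Level-3 differences are constant, so P has degree 3.
Fitting a degree-3 polynomial gives P(t) = -2t³ - t² + 5t + 6.
The constant term is P(0) = 6.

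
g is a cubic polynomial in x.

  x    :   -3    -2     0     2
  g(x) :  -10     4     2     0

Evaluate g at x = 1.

Write g(x) = ax³ + bx² + cx + d; the 4 given values yield a linear system in the 4 coefficients.
Solving, g(x) = x³ - 5x + 2.
Then g(1) = -2.

-2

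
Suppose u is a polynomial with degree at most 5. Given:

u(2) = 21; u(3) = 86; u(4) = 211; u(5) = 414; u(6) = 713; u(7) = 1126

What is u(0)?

-1

Write u(x) = ax^5 + bx^4 + cx³ + dx² + ex + p; the 6 given values yield a linear system in the 6 coefficients.
Solving, the top 2 coefficients vanish, and u(x) = 3x³ + 3x² - 7x - 1.
The constant term is u(0) = -1.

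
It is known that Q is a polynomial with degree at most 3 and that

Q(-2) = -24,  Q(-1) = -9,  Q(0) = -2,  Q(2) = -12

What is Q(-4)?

Write Q(x) = ax³ + bx² + cx + d; the 4 given values yield a linear system in the 4 coefficients.
Solving, the leading coefficient vanishes, and Q(x) = -4x² + 3x - 2.
Then Q(-4) = -78.

-78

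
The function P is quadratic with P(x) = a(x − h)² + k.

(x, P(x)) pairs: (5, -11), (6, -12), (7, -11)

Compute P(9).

First differences -1, 1; second difference 2 = 2a, so a = 1.
Expanding, the x-coefficient is −2ah = -2h; matching it to the data gives h = 6, and then k = -12.
So P(x) = 1(x − 6)² − 12.
P(9) = 1·3² − 12 = -3.

-3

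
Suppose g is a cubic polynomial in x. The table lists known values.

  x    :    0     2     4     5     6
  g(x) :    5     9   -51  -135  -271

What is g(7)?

Write g(x) = ax³ + bx² + cx + d; the 5 given values yield a linear system in the 4 coefficients.
Solving, g(x) = -2x³ + 4x² + 2x + 5.
Then g(7) = -471.

-471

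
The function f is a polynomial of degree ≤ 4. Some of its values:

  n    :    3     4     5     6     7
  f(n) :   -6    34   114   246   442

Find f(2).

-18

First differences: 40, 80, 132, 196. Second differences: 40, 52, 64. Third differences: 12, 12.
Level-3 differences are constant, so f has degree 3.
Fitting a degree-3 polynomial gives f(n) = 2n³ - 4n² - 6n - 6.
Then f(2) = -18.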